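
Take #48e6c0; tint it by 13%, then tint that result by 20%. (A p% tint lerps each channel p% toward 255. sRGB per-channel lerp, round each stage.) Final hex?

#48e6c0 is rgb(72, 230, 192).
Per channel, c → c + 0.13(255 − c):
  R: 72 + 0.13×(255−72) = 72 + 23.79 = 95.79 → 96
  G: 230 + 0.13×(255−230) = 230 + 3.25 = 233.25 → 233
  B: 192 + 0.13×(255−192) = 192 + 8.19 = 200.19 → 200
After the tint: rgb(96, 233, 200) = #60e9c8.
A 20% tint moves each channel 20% toward 255:
  R: 96 + 0.2×(255−96) = 96 + 31.8 = 127.8 → 128
  G: 233 + 4.4 = 237.4 → 237
  B: 200 + 11 = 211 → 211
rgb(128, 237, 211) = #80edd3.

#80edd3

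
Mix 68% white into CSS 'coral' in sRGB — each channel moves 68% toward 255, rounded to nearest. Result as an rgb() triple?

CSS coral is rgb(255, 127, 80).
Per channel, c → c + 0.68(255 − c):
  R: 255 + 0.68×(255−255) = 255 + 0 = 255 → 255
  G: 127 + 87.04 = 214.04 → 214
  B: 80 + 119 = 199 → 199

rgb(255, 214, 199)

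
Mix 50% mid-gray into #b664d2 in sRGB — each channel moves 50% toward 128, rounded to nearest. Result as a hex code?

#9b72a9

#b664d2 is rgb(182, 100, 210).
Per channel, c → c + 0.5(128 − c):
  R: 182 + 0.5×(128−182) = 182 − 27 = 155 → 155
  G: 100 + 0.5×(128−100) = 100 + 14 = 114 → 114
  B: 210 − 41 = 169 → 169
rgb(155, 114, 169) = #9b72a9.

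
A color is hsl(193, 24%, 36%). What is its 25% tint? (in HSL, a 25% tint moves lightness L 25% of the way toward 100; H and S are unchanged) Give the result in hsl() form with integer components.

hsl(193, 24%, 52%)

L moves 25% from 36 toward 100: 36 + 16 = 52 → 52.
H and S are unchanged.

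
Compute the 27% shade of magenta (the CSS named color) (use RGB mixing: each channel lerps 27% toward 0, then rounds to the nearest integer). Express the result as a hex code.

CSS magenta is rgb(255, 0, 255).
A 27% shade moves each channel 27% toward 0:
  R: 255 + 0.27×(0−255) = 255 − 68.85 = 186.15 → 186
  G: 0 + 0.27×(0−0) = 0 + 0 = 0 → 0
  B: 255 − 68.85 = 186.15 → 186
rgb(186, 0, 186) = #BA00BA.

#BA00BA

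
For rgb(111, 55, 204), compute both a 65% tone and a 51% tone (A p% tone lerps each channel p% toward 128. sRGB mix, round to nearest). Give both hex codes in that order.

65% tone:
  R: 111 + 11.05 = 122.05 → 122
  G: 55 + 0.65×(128−55) = 55 + 47.45 = 102.45 → 102
  B: 204 + 0.65×(128−204) = 204 − 49.4 = 154.6 → 155
  → #7A669B
51% tone:
  R: 111 + 0.51×(128−111) = 111 + 8.67 = 119.67 → 120
  G: 55 + 0.51×(128−55) = 55 + 37.23 = 92.23 → 92
  B: 204 + 0.51×(128−204) = 204 − 38.76 = 165.24 → 165
  → #785CA5

#7A669B, #785CA5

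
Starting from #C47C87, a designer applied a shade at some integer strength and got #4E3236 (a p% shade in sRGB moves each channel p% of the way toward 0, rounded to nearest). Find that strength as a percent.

#C47C87 is rgb(196, 124, 135); #4E3236 is rgb(78, 50, 54).
On the R channel (widest range): 78 ≈ 196 + (p/100)(0 − 196), so p ≈ 100×(78 − 196)/(0 − 196) = -11800/-196 = 60.20.
p = 60 reproduces all three channels after rounding.

60%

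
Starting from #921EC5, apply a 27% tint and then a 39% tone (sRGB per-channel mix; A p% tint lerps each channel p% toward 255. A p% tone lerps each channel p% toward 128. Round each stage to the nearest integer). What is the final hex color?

#921EC5 is rgb(146, 30, 197).
A 27% tint moves each channel 27% toward 255:
  R: 146 + 0.27×(255−146) = 146 + 29.43 = 175.43 → 175
  G: 30 + 0.27×(255−30) = 30 + 60.75 = 90.75 → 91
  B: 197 + 0.27×(255−197) = 197 + 15.66 = 212.66 → 213
After the tint: rgb(175, 91, 213) = #AF5BD5.
Lerp each channel 39% toward 128:
  R: 175 + 0.39×(128−175) = 175 − 18.33 = 156.67 → 157
  G: 91 + 0.39×(128−91) = 91 + 14.43 = 105.43 → 105
  B: 213 − 33.15 = 179.85 → 180
rgb(157, 105, 180) = #9D69B4.

#9D69B4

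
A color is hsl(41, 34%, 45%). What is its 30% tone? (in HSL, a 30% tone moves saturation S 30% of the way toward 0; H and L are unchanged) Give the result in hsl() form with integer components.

hsl(41, 24%, 45%)

S moves 30% from 34 toward 0: 34 − 10.2 = 23.8 → 24.
H and L are unchanged.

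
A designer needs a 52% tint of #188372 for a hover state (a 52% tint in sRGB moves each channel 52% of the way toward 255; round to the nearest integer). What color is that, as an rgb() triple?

#188372 is rgb(24, 131, 114).
A 52% tint moves each channel 52% toward 255:
  R: 24 + 0.52×(255−24) = 24 + 120.12 = 144.12 → 144
  G: 131 + 0.52×(255−131) = 131 + 64.48 = 195.48 → 195
  B: 114 + 73.32 = 187.32 → 187

rgb(144, 195, 187)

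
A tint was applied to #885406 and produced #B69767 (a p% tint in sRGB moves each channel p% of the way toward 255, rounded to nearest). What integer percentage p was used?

#885406 is rgb(136, 84, 6); #B69767 is rgb(182, 151, 103).
On the B channel (widest range): 103 ≈ 6 + (p/100)(255 − 6), so p ≈ 100×(103 − 6)/(255 − 6) = 9700/249 = 38.96.
p = 39 reproduces all three channels after rounding.

39%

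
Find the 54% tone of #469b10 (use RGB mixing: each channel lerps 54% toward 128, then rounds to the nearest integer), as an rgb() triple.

rgb(101, 140, 76)

#469b10 is rgb(70, 155, 16).
Lerp each channel 54% toward 128:
  R: 70 + 0.54×(128−70) = 70 + 31.32 = 101.32 → 101
  G: 155 − 14.58 = 140.42 → 140
  B: 16 + 0.54×(128−16) = 16 + 60.48 = 76.48 → 76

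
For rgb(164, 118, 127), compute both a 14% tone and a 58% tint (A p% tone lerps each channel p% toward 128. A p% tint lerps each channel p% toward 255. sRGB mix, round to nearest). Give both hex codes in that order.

#9F777F, #D9C5C9

14% tone:
  R: 164 + 0.14×(128−164) = 164 − 5.04 = 158.96 → 159
  G: 118 + 0.14×(128−118) = 118 + 1.4 = 119.4 → 119
  B: 127 + 0.14 = 127.14 → 127
  → #9F777F
58% tint:
  R: 164 + 0.58×(255−164) = 164 + 52.78 = 216.78 → 217
  G: 118 + 0.58×(255−118) = 118 + 79.46 = 197.46 → 197
  B: 127 + 74.24 = 201.24 → 201
  → #D9C5C9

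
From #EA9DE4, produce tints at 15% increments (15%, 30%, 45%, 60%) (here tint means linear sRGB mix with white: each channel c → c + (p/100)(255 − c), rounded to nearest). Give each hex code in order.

#EA9DE4 is rgb(234, 157, 228).
15%: (234 + 3.15 = 237.15→237, 157 + 14.7 = 171.7→172, 228 + 4.05 = 232.05→232) → #EDACE8
30%: (234 + 6.3 = 240.3→240, 157 + 29.4 = 186.4→186, 228 + 8.1 = 236.1→236) → #F0BAEC
45%: (234 + 9.45 = 243.45→243, 157 + 44.1 = 201.1→201, 228 + 12.15 = 240.15→240) → #F3C9F0
60%: (234 + 12.6 = 246.6→247, 157 + 58.8 = 215.8→216, 228 + 16.2 = 244.2→244) → #F7D8F4

#EDACE8, #F0BAEC, #F3C9F0, #F7D8F4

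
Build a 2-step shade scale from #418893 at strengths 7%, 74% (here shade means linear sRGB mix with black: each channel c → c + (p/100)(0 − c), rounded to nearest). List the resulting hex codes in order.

#3c7e89, #112326

#418893 is rgb(65, 136, 147).
7%: (65 − 4.55 = 60.45→60, 136 − 9.52 = 126.48→126, 147 − 10.29 = 136.71→137) → #3c7e89
74%: (65 − 48.1 = 16.9→17, 136 − 100.64 = 35.36→35, 147 − 108.78 = 38.22→38) → #112326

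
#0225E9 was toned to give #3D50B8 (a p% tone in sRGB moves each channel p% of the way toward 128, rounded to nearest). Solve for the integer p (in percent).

47%

#0225E9 is rgb(2, 37, 233); #3D50B8 is rgb(61, 80, 184).
On the R channel (widest range): 61 ≈ 2 + (p/100)(128 − 2), so p ≈ 100×(61 − 2)/(128 − 2) = 5900/126 = 46.83.
p = 47 reproduces all three channels after rounding.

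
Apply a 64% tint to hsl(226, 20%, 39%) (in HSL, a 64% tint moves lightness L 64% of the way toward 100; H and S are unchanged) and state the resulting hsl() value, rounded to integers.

L moves 64% from 39 toward 100: 39 + 39.04 = 78.04 → 78.
H and S are unchanged.

hsl(226, 20%, 78%)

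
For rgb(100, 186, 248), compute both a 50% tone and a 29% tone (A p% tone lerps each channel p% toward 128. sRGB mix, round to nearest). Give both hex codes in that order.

50% tone:
  R: 100 + 0.5×(128−100) = 100 + 14 = 114 → 114
  G: 186 + 0.5×(128−186) = 186 − 29 = 157 → 157
  B: 248 − 60 = 188 → 188
  → #729dbc
29% tone:
  R: 100 + 0.29×(128−100) = 100 + 8.12 = 108.12 → 108
  G: 186 − 16.82 = 169.18 → 169
  B: 248 + 0.29×(128−248) = 248 − 34.8 = 213.2 → 213
  → #6ca9d5

#729dbc, #6ca9d5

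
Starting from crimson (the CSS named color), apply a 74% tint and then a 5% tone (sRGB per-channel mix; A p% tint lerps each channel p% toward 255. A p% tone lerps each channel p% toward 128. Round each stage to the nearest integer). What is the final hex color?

#F0BFC8

CSS crimson is rgb(220, 20, 60).
Per channel, c → c + 0.74(255 − c):
  R: 220 + 25.9 = 245.9 → 246
  G: 20 + 0.74×(255−20) = 20 + 173.9 = 193.9 → 194
  B: 60 + 0.74×(255−60) = 60 + 144.3 = 204.3 → 204
After the tint: rgb(246, 194, 204) = #F6C2CC.
Lerp each channel 5% toward 128:
  R: 246 + 0.05×(128−246) = 246 − 5.9 = 240.1 → 240
  G: 194 − 3.3 = 190.7 → 191
  B: 204 + 0.05×(128−204) = 204 − 3.8 = 200.2 → 200
rgb(240, 191, 200) = #F0BFC8.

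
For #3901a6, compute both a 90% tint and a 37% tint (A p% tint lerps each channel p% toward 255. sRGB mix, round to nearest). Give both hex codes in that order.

#ebe6f6, #825fc7

#3901a6 is rgb(57, 1, 166).
90% tint:
  R: 57 + 0.9×(255−57) = 57 + 178.2 = 235.2 → 235
  G: 1 + 0.9×(255−1) = 1 + 228.6 = 229.6 → 230
  B: 166 + 80.1 = 246.1 → 246
  → #ebe6f6
37% tint:
  R: 57 + 73.26 = 130.26 → 130
  G: 1 + 93.98 = 94.98 → 95
  B: 166 + 32.93 = 198.93 → 199
  → #825fc7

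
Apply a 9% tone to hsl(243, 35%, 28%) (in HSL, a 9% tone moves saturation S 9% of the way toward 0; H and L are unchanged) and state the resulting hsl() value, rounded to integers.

hsl(243, 32%, 28%)

S moves 9% from 35 toward 0: 35 − 3.15 = 31.85 → 32.
H and L are unchanged.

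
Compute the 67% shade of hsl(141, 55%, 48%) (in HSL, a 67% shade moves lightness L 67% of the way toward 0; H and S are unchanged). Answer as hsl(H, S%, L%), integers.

hsl(141, 55%, 16%)

L moves 67% from 48 toward 0: 48 − 32.16 = 15.84 → 16.
H and S are unchanged.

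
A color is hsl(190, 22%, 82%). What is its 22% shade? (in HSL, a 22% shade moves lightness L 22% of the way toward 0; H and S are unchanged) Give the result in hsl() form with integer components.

L moves 22% from 82 toward 0: 82 − 18.04 = 63.96 → 64.
H and S are unchanged.

hsl(190, 22%, 64%)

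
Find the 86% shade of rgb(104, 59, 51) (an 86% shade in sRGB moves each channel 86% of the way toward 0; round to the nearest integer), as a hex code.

#0F0807

Per channel, c → c + 0.86(0 − c):
  R: 104 + 0.86×(0−104) = 104 − 89.44 = 14.56 → 15
  G: 59 − 50.74 = 8.26 → 8
  B: 51 − 43.86 = 7.14 → 7
rgb(15, 8, 7) = #0F0807.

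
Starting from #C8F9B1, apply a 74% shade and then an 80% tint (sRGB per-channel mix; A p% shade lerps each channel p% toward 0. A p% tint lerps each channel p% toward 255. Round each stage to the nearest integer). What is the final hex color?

#D6D9D5

#C8F9B1 is rgb(200, 249, 177).
Per channel, c → c + 0.74(0 − c):
  R: 200 − 148 = 52 → 52
  G: 249 + 0.74×(0−249) = 249 − 184.26 = 64.74 → 65
  B: 177 + 0.74×(0−177) = 177 − 130.98 = 46.02 → 46
After the shade: rgb(52, 65, 46) = #34412E.
An 80% tint moves each channel 80% toward 255:
  R: 52 + 162.4 = 214.4 → 214
  G: 65 + 0.8×(255−65) = 65 + 152 = 217 → 217
  B: 46 + 0.8×(255−46) = 46 + 167.2 = 213.2 → 213
rgb(214, 217, 213) = #D6D9D5.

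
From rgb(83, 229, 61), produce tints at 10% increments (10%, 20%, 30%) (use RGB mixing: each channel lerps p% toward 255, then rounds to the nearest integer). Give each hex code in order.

#64e850, #75ea64, #87ed77

10%: (83 + 17.2 = 100.2→100, 229 + 2.6 = 231.6→232, 61 + 19.4 = 80.4→80) → #64e850
20%: (83 + 34.4 = 117.4→117, 229 + 5.2 = 234.2→234, 61 + 38.8 = 99.8→100) → #75ea64
30%: (83 + 51.6 = 134.6→135, 229 + 7.8 = 236.8→237, 61 + 58.2 = 119.2→119) → #87ed77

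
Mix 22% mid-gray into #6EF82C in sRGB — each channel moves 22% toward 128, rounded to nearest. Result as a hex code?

#6EF82C is rgb(110, 248, 44).
Lerp each channel 22% toward 128:
  R: 110 + 3.96 = 113.96 → 114
  G: 248 + 0.22×(128−248) = 248 − 26.4 = 221.6 → 222
  B: 44 + 0.22×(128−44) = 44 + 18.48 = 62.48 → 62
rgb(114, 222, 62) = #72DE3E.

#72DE3E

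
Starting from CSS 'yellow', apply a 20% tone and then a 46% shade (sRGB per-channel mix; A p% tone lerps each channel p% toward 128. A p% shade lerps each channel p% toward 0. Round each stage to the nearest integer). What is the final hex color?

#7C7C0E

CSS yellow is rgb(255, 255, 0).
Per channel, c → c + 0.2(128 − c):
  R: 255 + 0.2×(128−255) = 255 − 25.4 = 229.6 → 230
  G: 255 − 25.4 = 229.6 → 230
  B: 0 + 0.2×(128−0) = 0 + 25.6 = 25.6 → 26
After the tone: rgb(230, 230, 26) = #E6E61A.
A 46% shade moves each channel 46% toward 0:
  R: 230 − 105.8 = 124.2 → 124
  G: 230 + 0.46×(0−230) = 230 − 105.8 = 124.2 → 124
  B: 26 − 11.96 = 14.04 → 14
rgb(124, 124, 14) = #7C7C0E.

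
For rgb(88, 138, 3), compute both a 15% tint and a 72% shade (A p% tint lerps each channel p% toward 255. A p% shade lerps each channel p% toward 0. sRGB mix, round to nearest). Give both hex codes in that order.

15% tint:
  R: 88 + 25.05 = 113.05 → 113
  G: 138 + 0.15×(255−138) = 138 + 17.55 = 155.55 → 156
  B: 3 + 37.8 = 40.8 → 41
  → #719c29
72% shade:
  R: 88 + 0.72×(0−88) = 88 − 63.36 = 24.64 → 25
  G: 138 + 0.72×(0−138) = 138 − 99.36 = 38.64 → 39
  B: 3 − 2.16 = 0.84 → 1
  → #192701

#719c29, #192701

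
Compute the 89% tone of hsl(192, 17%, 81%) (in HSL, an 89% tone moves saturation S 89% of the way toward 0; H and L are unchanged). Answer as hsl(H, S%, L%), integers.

S moves 89% from 17 toward 0: 17 − 15.13 = 1.87 → 2.
H and L are unchanged.

hsl(192, 2%, 81%)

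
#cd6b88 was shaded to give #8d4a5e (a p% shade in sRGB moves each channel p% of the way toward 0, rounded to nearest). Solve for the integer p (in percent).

31%

#cd6b88 is rgb(205, 107, 136); #8d4a5e is rgb(141, 74, 94).
On the R channel (widest range): 141 ≈ 205 + (p/100)(0 − 205), so p ≈ 100×(141 − 205)/(0 − 205) = -6400/-205 = 31.22.
p = 31 reproduces all three channels after rounding.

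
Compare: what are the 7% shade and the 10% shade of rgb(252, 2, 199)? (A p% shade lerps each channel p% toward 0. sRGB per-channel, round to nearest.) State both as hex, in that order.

7% shade:
  R: 252 − 17.64 = 234.36 → 234
  G: 2 − 0.14 = 1.86 → 2
  B: 199 + 0.07×(0−199) = 199 − 13.93 = 185.07 → 185
  → #EA02B9
10% shade:
  R: 252 + 0.1×(0−252) = 252 − 25.2 = 226.8 → 227
  G: 2 + 0.1×(0−2) = 2 − 0.2 = 1.8 → 2
  B: 199 − 19.9 = 179.1 → 179
  → #E302B3

#EA02B9, #E302B3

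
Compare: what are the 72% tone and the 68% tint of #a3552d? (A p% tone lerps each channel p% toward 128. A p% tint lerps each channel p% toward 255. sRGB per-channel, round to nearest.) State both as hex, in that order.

#8a7469, #e2c9bc

#a3552d is rgb(163, 85, 45).
72% tone:
  R: 163 − 25.2 = 137.8 → 138
  G: 85 + 30.96 = 115.96 → 116
  B: 45 + 0.72×(128−45) = 45 + 59.76 = 104.76 → 105
  → #8a7469
68% tint:
  R: 163 + 0.68×(255−163) = 163 + 62.56 = 225.56 → 226
  G: 85 + 115.6 = 200.6 → 201
  B: 45 + 0.68×(255−45) = 45 + 142.8 = 187.8 → 188
  → #e2c9bc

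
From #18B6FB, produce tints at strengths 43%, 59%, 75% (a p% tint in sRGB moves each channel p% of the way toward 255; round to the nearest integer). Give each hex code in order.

#7BD5FD, #A0E1FD, #C5EDFE

#18B6FB is rgb(24, 182, 251).
43%: (24 + 99.33 = 123.33→123, 182 + 31.39 = 213.39→213, 251 + 1.72 = 252.72→253) → #7BD5FD
59%: (24 + 136.29 = 160.29→160, 182 + 43.07 = 225.07→225, 251 + 2.36 = 253.36→253) → #A0E1FD
75%: (24 + 173.25 = 197.25→197, 182 + 54.75 = 236.75→237, 251 + 3 = 254→254) → #C5EDFE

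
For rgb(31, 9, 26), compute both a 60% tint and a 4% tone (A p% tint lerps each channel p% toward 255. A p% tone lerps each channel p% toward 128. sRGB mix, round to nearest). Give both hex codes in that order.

60% tint:
  R: 31 + 134.4 = 165.4 → 165
  G: 9 + 147.6 = 156.6 → 157
  B: 26 + 137.4 = 163.4 → 163
  → #a59da3
4% tone:
  R: 31 + 3.88 = 34.88 → 35
  G: 9 + 4.76 = 13.76 → 14
  B: 26 + 4.08 = 30.08 → 30
  → #230e1e

#a59da3, #230e1e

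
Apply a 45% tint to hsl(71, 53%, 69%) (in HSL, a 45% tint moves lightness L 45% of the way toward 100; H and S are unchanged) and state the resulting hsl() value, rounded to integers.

L moves 45% from 69 toward 100: 69 + 13.95 = 82.95 → 83.
H and S are unchanged.

hsl(71, 53%, 83%)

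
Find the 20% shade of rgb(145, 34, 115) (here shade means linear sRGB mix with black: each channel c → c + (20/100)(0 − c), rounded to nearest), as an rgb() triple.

rgb(116, 27, 92)

Per channel, c → c + 0.2(0 − c):
  R: 145 + 0.2×(0−145) = 145 − 29 = 116 → 116
  G: 34 + 0.2×(0−34) = 34 − 6.8 = 27.2 → 27
  B: 115 + 0.2×(0−115) = 115 − 23 = 92 → 92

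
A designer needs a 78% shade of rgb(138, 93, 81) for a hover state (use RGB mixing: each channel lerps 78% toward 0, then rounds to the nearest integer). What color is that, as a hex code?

#1e1412

Per channel, c → c + 0.78(0 − c):
  R: 138 + 0.78×(0−138) = 138 − 107.64 = 30.36 → 30
  G: 93 + 0.78×(0−93) = 93 − 72.54 = 20.46 → 20
  B: 81 − 63.18 = 17.82 → 18
rgb(30, 20, 18) = #1e1412.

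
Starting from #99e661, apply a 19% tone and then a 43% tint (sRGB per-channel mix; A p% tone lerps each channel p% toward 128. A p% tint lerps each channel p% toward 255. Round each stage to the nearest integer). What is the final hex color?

#99e661 is rgb(153, 230, 97).
A 19% tone moves each channel 19% toward 128:
  R: 153 − 4.75 = 148.25 → 148
  G: 230 + 0.19×(128−230) = 230 − 19.38 = 210.62 → 211
  B: 97 + 5.89 = 102.89 → 103
After the tone: rgb(148, 211, 103) = #94d367.
A 43% tint moves each channel 43% toward 255:
  R: 148 + 46.01 = 194.01 → 194
  G: 211 + 0.43×(255−211) = 211 + 18.92 = 229.92 → 230
  B: 103 + 0.43×(255−103) = 103 + 65.36 = 168.36 → 168
rgb(194, 230, 168) = #c2e6a8.

#c2e6a8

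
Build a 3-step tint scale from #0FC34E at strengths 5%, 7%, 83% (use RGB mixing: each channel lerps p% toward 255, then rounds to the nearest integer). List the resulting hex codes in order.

#1BC657, #20C75A, #D6F5E1

#0FC34E is rgb(15, 195, 78).
5%: (15 + 12 = 27→27, 195 + 3 = 198→198, 78 + 8.85 = 86.85→87) → #1BC657
7%: (15 + 16.8 = 31.8→32, 195 + 4.2 = 199.2→199, 78 + 12.39 = 90.39→90) → #20C75A
83%: (15 + 199.2 = 214.2→214, 195 + 49.8 = 244.8→245, 78 + 146.91 = 224.91→225) → #D6F5E1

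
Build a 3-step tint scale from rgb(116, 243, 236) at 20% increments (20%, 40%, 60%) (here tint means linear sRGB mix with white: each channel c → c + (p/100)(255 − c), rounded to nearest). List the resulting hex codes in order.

#90f5f0, #acf8f4, #c7faf7

20%: (116 + 27.8 = 143.8→144, 243 + 2.4 = 245.4→245, 236 + 3.8 = 239.8→240) → #90f5f0
40%: (116 + 55.6 = 171.6→172, 243 + 4.8 = 247.8→248, 236 + 7.6 = 243.6→244) → #acf8f4
60%: (116 + 83.4 = 199.4→199, 243 + 7.2 = 250.2→250, 236 + 11.4 = 247.4→247) → #c7faf7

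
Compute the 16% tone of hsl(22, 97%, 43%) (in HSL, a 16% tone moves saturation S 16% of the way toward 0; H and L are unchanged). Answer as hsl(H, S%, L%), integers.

S moves 16% from 97 toward 0: 97 − 15.52 = 81.48 → 81.
H and L are unchanged.

hsl(22, 81%, 43%)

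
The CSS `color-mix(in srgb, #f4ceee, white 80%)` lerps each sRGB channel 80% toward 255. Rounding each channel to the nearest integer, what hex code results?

#fdf5fc

#f4ceee is rgb(244, 206, 238).
An 80% tint moves each channel 80% toward 255:
  R: 244 + 0.8×(255−244) = 244 + 8.8 = 252.8 → 253
  G: 206 + 0.8×(255−206) = 206 + 39.2 = 245.2 → 245
  B: 238 + 13.6 = 251.6 → 252
rgb(253, 245, 252) = #fdf5fc.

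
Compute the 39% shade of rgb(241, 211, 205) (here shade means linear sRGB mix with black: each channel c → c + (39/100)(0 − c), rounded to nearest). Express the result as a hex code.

A 39% shade moves each channel 39% toward 0:
  R: 241 − 93.99 = 147.01 → 147
  G: 211 − 82.29 = 128.71 → 129
  B: 205 + 0.39×(0−205) = 205 − 79.95 = 125.05 → 125
rgb(147, 129, 125) = #93817D.

#93817D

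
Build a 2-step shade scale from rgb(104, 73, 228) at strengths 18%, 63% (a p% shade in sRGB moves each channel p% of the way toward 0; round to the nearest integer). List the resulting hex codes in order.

18%: (104 − 18.72 = 85.28→85, 73 − 13.14 = 59.86→60, 228 − 41.04 = 186.96→187) → #553CBB
63%: (104 − 65.52 = 38.48→38, 73 − 45.99 = 27.01→27, 228 − 143.64 = 84.36→84) → #261B54

#553CBB, #261B54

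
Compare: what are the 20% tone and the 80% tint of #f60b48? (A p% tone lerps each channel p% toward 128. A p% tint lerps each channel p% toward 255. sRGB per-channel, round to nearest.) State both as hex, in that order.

#de2253, #fdceda

#f60b48 is rgb(246, 11, 72).
20% tone:
  R: 246 − 23.6 = 222.4 → 222
  G: 11 + 0.2×(128−11) = 11 + 23.4 = 34.4 → 34
  B: 72 + 0.2×(128−72) = 72 + 11.2 = 83.2 → 83
  → #de2253
80% tint:
  R: 246 + 0.8×(255−246) = 246 + 7.2 = 253.2 → 253
  G: 11 + 0.8×(255−11) = 11 + 195.2 = 206.2 → 206
  B: 72 + 146.4 = 218.4 → 218
  → #fdceda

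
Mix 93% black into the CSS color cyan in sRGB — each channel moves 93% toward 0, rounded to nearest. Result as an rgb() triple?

CSS cyan is rgb(0, 255, 255).
Per channel, c → c + 0.93(0 − c):
  R: 0 + 0.93×(0−0) = 0 + 0 = 0 → 0
  G: 255 + 0.93×(0−255) = 255 − 237.15 = 17.85 → 18
  B: 255 − 237.15 = 17.85 → 18

rgb(0, 18, 18)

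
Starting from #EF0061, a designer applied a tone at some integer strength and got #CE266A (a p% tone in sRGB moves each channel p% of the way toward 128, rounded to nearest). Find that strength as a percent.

30%

#EF0061 is rgb(239, 0, 97); #CE266A is rgb(206, 38, 106).
On the G channel (widest range): 38 ≈ 0 + (p/100)(128 − 0), so p ≈ 100×(38 − 0)/(128 − 0) = 3800/128 = 29.69.
p = 30 reproduces all three channels after rounding.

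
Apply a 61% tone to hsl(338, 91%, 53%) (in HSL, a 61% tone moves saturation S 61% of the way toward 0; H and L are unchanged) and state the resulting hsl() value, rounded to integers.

S moves 61% from 91 toward 0: 91 − 55.51 = 35.49 → 35.
H and L are unchanged.

hsl(338, 35%, 53%)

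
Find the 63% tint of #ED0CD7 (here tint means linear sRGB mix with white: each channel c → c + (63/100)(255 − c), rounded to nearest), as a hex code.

#F8A5F0

#ED0CD7 is rgb(237, 12, 215).
Per channel, c → c + 0.63(255 − c):
  R: 237 + 0.63×(255−237) = 237 + 11.34 = 248.34 → 248
  G: 12 + 153.09 = 165.09 → 165
  B: 215 + 25.2 = 240.2 → 240
rgb(248, 165, 240) = #F8A5F0.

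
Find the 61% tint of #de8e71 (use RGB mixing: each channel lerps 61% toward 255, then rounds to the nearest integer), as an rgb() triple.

rgb(242, 211, 200)

#de8e71 is rgb(222, 142, 113).
Lerp each channel 61% toward 255:
  R: 222 + 0.61×(255−222) = 222 + 20.13 = 242.13 → 242
  G: 142 + 0.61×(255−142) = 142 + 68.93 = 210.93 → 211
  B: 113 + 86.62 = 199.62 → 200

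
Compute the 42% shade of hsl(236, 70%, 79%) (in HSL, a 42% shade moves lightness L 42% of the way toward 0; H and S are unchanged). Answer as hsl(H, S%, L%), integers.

L moves 42% from 79 toward 0: 79 − 33.18 = 45.82 → 46.
H and S are unchanged.

hsl(236, 70%, 46%)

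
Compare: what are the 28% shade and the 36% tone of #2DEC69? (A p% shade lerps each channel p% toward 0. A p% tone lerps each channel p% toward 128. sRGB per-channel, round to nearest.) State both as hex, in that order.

#2DEC69 is rgb(45, 236, 105).
28% shade:
  R: 45 + 0.28×(0−45) = 45 − 12.6 = 32.4 → 32
  G: 236 + 0.28×(0−236) = 236 − 66.08 = 169.92 → 170
  B: 105 − 29.4 = 75.6 → 76
  → #20AA4C
36% tone:
  R: 45 + 0.36×(128−45) = 45 + 29.88 = 74.88 → 75
  G: 236 − 38.88 = 197.12 → 197
  B: 105 + 0.36×(128−105) = 105 + 8.28 = 113.28 → 113
  → #4BC571

#20AA4C, #4BC571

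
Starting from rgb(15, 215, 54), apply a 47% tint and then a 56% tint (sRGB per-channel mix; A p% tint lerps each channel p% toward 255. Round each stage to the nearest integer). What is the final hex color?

#C7F6D0

Lerp each channel 47% toward 255:
  R: 15 + 112.8 = 127.8 → 128
  G: 215 + 18.8 = 233.8 → 234
  B: 54 + 94.47 = 148.47 → 148
After the tint: rgb(128, 234, 148) = #80EA94.
Per channel, c → c + 0.56(255 − c):
  R: 128 + 71.12 = 199.12 → 199
  G: 234 + 0.56×(255−234) = 234 + 11.76 = 245.76 → 246
  B: 148 + 59.92 = 207.92 → 208
rgb(199, 246, 208) = #C7F6D0.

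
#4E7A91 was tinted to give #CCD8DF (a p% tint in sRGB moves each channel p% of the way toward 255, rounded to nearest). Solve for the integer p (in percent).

#4E7A91 is rgb(78, 122, 145); #CCD8DF is rgb(204, 216, 223).
On the R channel (widest range): 204 ≈ 78 + (p/100)(255 − 78), so p ≈ 100×(204 − 78)/(255 − 78) = 12600/177 = 71.19.
p = 71 reproduces all three channels after rounding.

71%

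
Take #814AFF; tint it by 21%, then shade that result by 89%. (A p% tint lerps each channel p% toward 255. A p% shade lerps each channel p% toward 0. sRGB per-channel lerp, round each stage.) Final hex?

#110C1C

#814AFF is rgb(129, 74, 255).
Per channel, c → c + 0.21(255 − c):
  R: 129 + 0.21×(255−129) = 129 + 26.46 = 155.46 → 155
  G: 74 + 0.21×(255−74) = 74 + 38.01 = 112.01 → 112
  B: 255 + 0.21×(255−255) = 255 + 0 = 255 → 255
After the tint: rgb(155, 112, 255) = #9B70FF.
Lerp each channel 89% toward 0:
  R: 155 + 0.89×(0−155) = 155 − 137.95 = 17.05 → 17
  G: 112 + 0.89×(0−112) = 112 − 99.68 = 12.32 → 12
  B: 255 + 0.89×(0−255) = 255 − 226.95 = 28.05 → 28
rgb(17, 12, 28) = #110C1C.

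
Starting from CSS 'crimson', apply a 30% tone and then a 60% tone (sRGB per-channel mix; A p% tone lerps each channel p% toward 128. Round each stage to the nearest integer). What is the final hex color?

#9A626D

CSS crimson is rgb(220, 20, 60).
Lerp each channel 30% toward 128:
  R: 220 + 0.3×(128−220) = 220 − 27.6 = 192.4 → 192
  G: 20 + 32.4 = 52.4 → 52
  B: 60 + 20.4 = 80.4 → 80
After the tone: rgb(192, 52, 80) = #C03450.
Lerp each channel 60% toward 128:
  R: 192 − 38.4 = 153.6 → 154
  G: 52 + 45.6 = 97.6 → 98
  B: 80 + 28.8 = 108.8 → 109
rgb(154, 98, 109) = #9A626D.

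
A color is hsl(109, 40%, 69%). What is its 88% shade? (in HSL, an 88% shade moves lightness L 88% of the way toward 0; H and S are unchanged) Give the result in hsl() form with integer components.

hsl(109, 40%, 8%)

L moves 88% from 69 toward 0: 69 − 60.72 = 8.28 → 8.
H and S are unchanged.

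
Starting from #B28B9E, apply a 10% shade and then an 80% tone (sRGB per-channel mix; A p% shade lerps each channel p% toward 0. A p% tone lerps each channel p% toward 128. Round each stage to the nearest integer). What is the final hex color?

#B28B9E is rgb(178, 139, 158).
Lerp each channel 10% toward 0:
  R: 178 − 17.8 = 160.2 → 160
  G: 139 − 13.9 = 125.1 → 125
  B: 158 + 0.1×(0−158) = 158 − 15.8 = 142.2 → 142
After the shade: rgb(160, 125, 142) = #A07D8E.
Per channel, c → c + 0.8(128 − c):
  R: 160 + 0.8×(128−160) = 160 − 25.6 = 134.4 → 134
  G: 125 + 0.8×(128−125) = 125 + 2.4 = 127.4 → 127
  B: 142 − 11.2 = 130.8 → 131
rgb(134, 127, 131) = #867F83.

#867F83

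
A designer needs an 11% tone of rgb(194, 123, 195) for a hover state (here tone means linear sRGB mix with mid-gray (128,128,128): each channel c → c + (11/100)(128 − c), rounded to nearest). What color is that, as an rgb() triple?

rgb(187, 124, 188)

Per channel, c → c + 0.11(128 − c):
  R: 194 + 0.11×(128−194) = 194 − 7.26 = 186.74 → 187
  G: 123 + 0.11×(128−123) = 123 + 0.55 = 123.55 → 124
  B: 195 + 0.11×(128−195) = 195 − 7.37 = 187.63 → 188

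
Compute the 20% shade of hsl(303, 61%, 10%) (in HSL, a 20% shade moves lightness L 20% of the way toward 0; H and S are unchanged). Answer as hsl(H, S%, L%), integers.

L moves 20% from 10 toward 0: 10 − 2 = 8 → 8.
H and S are unchanged.

hsl(303, 61%, 8%)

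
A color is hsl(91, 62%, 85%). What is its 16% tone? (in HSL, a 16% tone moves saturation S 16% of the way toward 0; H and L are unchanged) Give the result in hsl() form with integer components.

hsl(91, 52%, 85%)

S moves 16% from 62 toward 0: 62 − 9.92 = 52.08 → 52.
H and L are unchanged.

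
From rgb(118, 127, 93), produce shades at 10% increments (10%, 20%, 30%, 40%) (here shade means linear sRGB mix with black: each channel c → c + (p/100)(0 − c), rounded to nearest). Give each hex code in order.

#6A7254, #5E664A, #535941, #474C38

10%: (118 − 11.8 = 106.2→106, 127 − 12.7 = 114.3→114, 93 − 9.3 = 83.7→84) → #6A7254
20%: (118 − 23.6 = 94.4→94, 127 − 25.4 = 101.6→102, 93 − 18.6 = 74.4→74) → #5E664A
30%: (118 − 35.4 = 82.6→83, 127 − 38.1 = 88.9→89, 93 − 27.9 = 65.1→65) → #535941
40%: (118 − 47.2 = 70.8→71, 127 − 50.8 = 76.2→76, 93 − 37.2 = 55.8→56) → #474C38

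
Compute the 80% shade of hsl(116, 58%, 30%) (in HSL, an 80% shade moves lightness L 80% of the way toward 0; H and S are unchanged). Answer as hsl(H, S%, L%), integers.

hsl(116, 58%, 6%)

L moves 80% from 30 toward 0: 30 − 24 = 6 → 6.
H and S are unchanged.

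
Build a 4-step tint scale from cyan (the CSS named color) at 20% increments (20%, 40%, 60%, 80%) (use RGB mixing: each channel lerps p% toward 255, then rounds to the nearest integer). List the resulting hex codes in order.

#33ffff, #66ffff, #99ffff, #ccffff

CSS cyan is rgb(0, 255, 255).
20%: (0 + 51 = 51→51, 255→255, 255→255) → #33ffff
40%: (0 + 102 = 102→102, 255→255, 255→255) → #66ffff
60%: (0 + 153 = 153→153, 255→255, 255→255) → #99ffff
80%: (0 + 204 = 204→204, 255→255, 255→255) → #ccffff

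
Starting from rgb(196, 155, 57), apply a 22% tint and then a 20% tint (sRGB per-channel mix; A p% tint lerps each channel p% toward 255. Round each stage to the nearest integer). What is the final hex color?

#DAC184

Lerp each channel 22% toward 255:
  R: 196 + 0.22×(255−196) = 196 + 12.98 = 208.98 → 209
  G: 155 + 0.22×(255−155) = 155 + 22 = 177 → 177
  B: 57 + 43.56 = 100.56 → 101
After the tint: rgb(209, 177, 101) = #D1B165.
Lerp each channel 20% toward 255:
  R: 209 + 9.2 = 218.2 → 218
  G: 177 + 0.2×(255−177) = 177 + 15.6 = 192.6 → 193
  B: 101 + 0.2×(255−101) = 101 + 30.8 = 131.8 → 132
rgb(218, 193, 132) = #DAC184.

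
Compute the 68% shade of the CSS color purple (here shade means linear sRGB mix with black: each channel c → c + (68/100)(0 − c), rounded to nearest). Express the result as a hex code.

#290029

CSS purple is rgb(128, 0, 128).
A 68% shade moves each channel 68% toward 0:
  R: 128 − 87.04 = 40.96 → 41
  G: 0 + 0.68×(0−0) = 0 + 0 = 0 → 0
  B: 128 + 0.68×(0−128) = 128 − 87.04 = 40.96 → 41
rgb(41, 0, 41) = #290029.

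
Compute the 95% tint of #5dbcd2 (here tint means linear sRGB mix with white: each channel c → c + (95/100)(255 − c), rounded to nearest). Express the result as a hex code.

#5dbcd2 is rgb(93, 188, 210).
Per channel, c → c + 0.95(255 − c):
  R: 93 + 153.9 = 246.9 → 247
  G: 188 + 0.95×(255−188) = 188 + 63.65 = 251.65 → 252
  B: 210 + 42.75 = 252.75 → 253
rgb(247, 252, 253) = #f7fcfd.

#f7fcfd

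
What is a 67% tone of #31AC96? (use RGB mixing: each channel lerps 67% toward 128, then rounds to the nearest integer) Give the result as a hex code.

#31AC96 is rgb(49, 172, 150).
Lerp each channel 67% toward 128:
  R: 49 + 0.67×(128−49) = 49 + 52.93 = 101.93 → 102
  G: 172 − 29.48 = 142.52 → 143
  B: 150 + 0.67×(128−150) = 150 − 14.74 = 135.26 → 135
rgb(102, 143, 135) = #668F87.

#668F87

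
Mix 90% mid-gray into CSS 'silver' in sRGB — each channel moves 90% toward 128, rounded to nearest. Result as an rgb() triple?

rgb(134, 134, 134)

CSS silver is rgb(192, 192, 192).
A 90% tone moves each channel 90% toward 128:
  R: 192 + 0.9×(128−192) = 192 − 57.6 = 134.4 → 134
  G: 192 − 57.6 = 134.4 → 134
  B: 192 − 57.6 = 134.4 → 134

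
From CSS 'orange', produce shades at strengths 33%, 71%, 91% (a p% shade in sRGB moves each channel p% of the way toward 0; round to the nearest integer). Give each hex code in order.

#AB6F00, #4A3000, #170F00

CSS orange is rgb(255, 165, 0).
33%: (255 − 84.15 = 170.85→171, 165 − 54.45 = 110.55→111, 0→0) → #AB6F00
71%: (255 − 181.05 = 73.95→74, 165 − 117.15 = 47.85→48, 0→0) → #4A3000
91%: (255 − 232.05 = 22.95→23, 165 − 150.15 = 14.85→15, 0→0) → #170F00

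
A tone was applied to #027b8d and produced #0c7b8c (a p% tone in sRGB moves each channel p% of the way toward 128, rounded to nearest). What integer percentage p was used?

#027b8d is rgb(2, 123, 141); #0c7b8c is rgb(12, 123, 140).
On the R channel (widest range): 12 ≈ 2 + (p/100)(128 − 2), so p ≈ 100×(12 − 2)/(128 − 2) = 1000/126 = 7.94.
p = 8 reproduces all three channels after rounding.

8%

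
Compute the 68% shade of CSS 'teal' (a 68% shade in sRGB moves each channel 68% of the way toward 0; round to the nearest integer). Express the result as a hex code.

CSS teal is rgb(0, 128, 128).
Per channel, c → c + 0.68(0 − c):
  R: 0 + 0 = 0 → 0
  G: 128 + 0.68×(0−128) = 128 − 87.04 = 40.96 → 41
  B: 128 + 0.68×(0−128) = 128 − 87.04 = 40.96 → 41
rgb(0, 41, 41) = #002929.

#002929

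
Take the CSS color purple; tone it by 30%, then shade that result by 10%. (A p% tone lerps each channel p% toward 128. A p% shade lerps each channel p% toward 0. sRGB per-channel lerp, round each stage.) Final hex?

CSS purple is rgb(128, 0, 128).
Per channel, c → c + 0.3(128 − c):
  R: 128 + 0 = 128 → 128
  G: 0 + 38.4 = 38.4 → 38
  B: 128 + 0.3×(128−128) = 128 + 0 = 128 → 128
After the tone: rgb(128, 38, 128) = #802680.
A 10% shade moves each channel 10% toward 0:
  R: 128 − 12.8 = 115.2 → 115
  G: 38 − 3.8 = 34.2 → 34
  B: 128 + 0.1×(0−128) = 128 − 12.8 = 115.2 → 115
rgb(115, 34, 115) = #732273.

#732273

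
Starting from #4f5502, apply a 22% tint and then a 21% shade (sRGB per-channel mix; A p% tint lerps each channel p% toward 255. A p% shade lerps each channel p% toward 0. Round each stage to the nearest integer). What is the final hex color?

#5d602e

#4f5502 is rgb(79, 85, 2).
A 22% tint moves each channel 22% toward 255:
  R: 79 + 0.22×(255−79) = 79 + 38.72 = 117.72 → 118
  G: 85 + 37.4 = 122.4 → 122
  B: 2 + 55.66 = 57.66 → 58
After the tint: rgb(118, 122, 58) = #767a3a.
A 21% shade moves each channel 21% toward 0:
  R: 118 − 24.78 = 93.22 → 93
  G: 122 + 0.21×(0−122) = 122 − 25.62 = 96.38 → 96
  B: 58 − 12.18 = 45.82 → 46
rgb(93, 96, 46) = #5d602e.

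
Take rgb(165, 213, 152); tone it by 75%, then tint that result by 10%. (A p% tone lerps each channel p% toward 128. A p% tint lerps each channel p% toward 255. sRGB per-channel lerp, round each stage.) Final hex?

A 75% tone moves each channel 75% toward 128:
  R: 165 + 0.75×(128−165) = 165 − 27.75 = 137.25 → 137
  G: 213 + 0.75×(128−213) = 213 − 63.75 = 149.25 → 149
  B: 152 + 0.75×(128−152) = 152 − 18 = 134 → 134
After the tone: rgb(137, 149, 134) = #899586.
A 10% tint moves each channel 10% toward 255:
  R: 137 + 0.1×(255−137) = 137 + 11.8 = 148.8 → 149
  G: 149 + 0.1×(255−149) = 149 + 10.6 = 159.6 → 160
  B: 134 + 0.1×(255−134) = 134 + 12.1 = 146.1 → 146
rgb(149, 160, 146) = #95a092.

#95a092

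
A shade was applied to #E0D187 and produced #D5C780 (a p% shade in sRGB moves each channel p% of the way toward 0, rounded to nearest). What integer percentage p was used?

#E0D187 is rgb(224, 209, 135); #D5C780 is rgb(213, 199, 128).
On the R channel (widest range): 213 ≈ 224 + (p/100)(0 − 224), so p ≈ 100×(213 − 224)/(0 − 224) = -1100/-224 = 4.91.
p = 5 reproduces all three channels after rounding.

5%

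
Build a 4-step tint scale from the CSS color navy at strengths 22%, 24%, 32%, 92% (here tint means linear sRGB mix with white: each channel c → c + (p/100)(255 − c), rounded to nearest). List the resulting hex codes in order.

CSS navy is rgb(0, 0, 128).
22%: (0 + 56.1 = 56.1→56, 0 + 56.1 = 56.1→56, 128 + 27.94 = 155.94→156) → #38389c
24%: (0 + 61.2 = 61.2→61, 0 + 61.2 = 61.2→61, 128 + 30.48 = 158.48→158) → #3d3d9e
32%: (0 + 81.6 = 81.6→82, 0 + 81.6 = 81.6→82, 128 + 40.64 = 168.64→169) → #5252a9
92%: (0 + 234.6 = 234.6→235, 0 + 234.6 = 234.6→235, 128 + 116.84 = 244.84→245) → #ebebf5

#38389c, #3d3d9e, #5252a9, #ebebf5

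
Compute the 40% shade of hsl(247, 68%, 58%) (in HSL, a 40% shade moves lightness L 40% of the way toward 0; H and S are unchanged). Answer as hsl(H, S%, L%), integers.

hsl(247, 68%, 35%)

L moves 40% from 58 toward 0: 58 − 23.2 = 34.8 → 35.
H and S are unchanged.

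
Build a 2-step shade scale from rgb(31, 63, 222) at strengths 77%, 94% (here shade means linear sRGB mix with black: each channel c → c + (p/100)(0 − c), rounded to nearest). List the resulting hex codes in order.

77%: (31 − 23.87 = 7.13→7, 63 − 48.51 = 14.49→14, 222 − 170.94 = 51.06→51) → #070E33
94%: (31 − 29.14 = 1.86→2, 63 − 59.22 = 3.78→4, 222 − 208.68 = 13.32→13) → #02040D

#070E33, #02040D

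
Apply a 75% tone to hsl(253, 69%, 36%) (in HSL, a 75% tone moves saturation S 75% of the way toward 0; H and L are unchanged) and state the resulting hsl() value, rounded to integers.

hsl(253, 17%, 36%)

S moves 75% from 69 toward 0: 69 − 51.75 = 17.25 → 17.
H and L are unchanged.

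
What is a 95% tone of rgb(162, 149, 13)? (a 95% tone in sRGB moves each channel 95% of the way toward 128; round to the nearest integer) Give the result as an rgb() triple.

Lerp each channel 95% toward 128:
  R: 162 + 0.95×(128−162) = 162 − 32.3 = 129.7 → 130
  G: 149 − 19.95 = 129.05 → 129
  B: 13 + 109.25 = 122.25 → 122

rgb(130, 129, 122)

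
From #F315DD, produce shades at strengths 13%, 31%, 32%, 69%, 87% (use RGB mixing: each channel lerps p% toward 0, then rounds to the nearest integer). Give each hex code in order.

#D312C0, #A80E98, #A50E96, #4B0745, #20031D

#F315DD is rgb(243, 21, 221).
13%: (243 − 31.59 = 211.41→211, 21 − 2.73 = 18.27→18, 221 − 28.73 = 192.27→192) → #D312C0
31%: (243 − 75.33 = 167.67→168, 21 − 6.51 = 14.49→14, 221 − 68.51 = 152.49→152) → #A80E98
32%: (243 − 77.76 = 165.24→165, 21 − 6.72 = 14.28→14, 221 − 70.72 = 150.28→150) → #A50E96
69%: (243 − 167.67 = 75.33→75, 21 − 14.49 = 6.51→7, 221 − 152.49 = 68.51→69) → #4B0745
87%: (243 − 211.41 = 31.59→32, 21 − 18.27 = 2.73→3, 221 − 192.27 = 28.73→29) → #20031D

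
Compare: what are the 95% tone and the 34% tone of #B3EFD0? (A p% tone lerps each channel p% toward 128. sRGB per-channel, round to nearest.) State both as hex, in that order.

#838684, #A2C9B5

#B3EFD0 is rgb(179, 239, 208).
95% tone:
  R: 179 − 48.45 = 130.55 → 131
  G: 239 − 105.45 = 133.55 → 134
  B: 208 + 0.95×(128−208) = 208 − 76 = 132 → 132
  → #838684
34% tone:
  R: 179 + 0.34×(128−179) = 179 − 17.34 = 161.66 → 162
  G: 239 − 37.74 = 201.26 → 201
  B: 208 − 27.2 = 180.8 → 181
  → #A2C9B5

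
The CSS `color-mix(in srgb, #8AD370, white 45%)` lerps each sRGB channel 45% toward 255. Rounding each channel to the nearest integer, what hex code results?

#8AD370 is rgb(138, 211, 112).
A 45% tint moves each channel 45% toward 255:
  R: 138 + 0.45×(255−138) = 138 + 52.65 = 190.65 → 191
  G: 211 + 19.8 = 230.8 → 231
  B: 112 + 64.35 = 176.35 → 176
rgb(191, 231, 176) = #BFE7B0.

#BFE7B0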